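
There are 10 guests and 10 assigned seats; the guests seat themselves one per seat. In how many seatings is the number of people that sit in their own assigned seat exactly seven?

Choose which 7 of the 10 are fixed: C(10,7) = 120.
The other 3 form a derangement: !3 = 2.
Total: 120 × 2 = 240.

240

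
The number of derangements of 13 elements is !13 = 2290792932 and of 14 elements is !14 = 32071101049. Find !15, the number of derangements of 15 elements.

481066515734

!15 = (15-1)·(!14 + !13) = 14·(32071101049 + 2290792932) = 14·34361893981 = 481066515734.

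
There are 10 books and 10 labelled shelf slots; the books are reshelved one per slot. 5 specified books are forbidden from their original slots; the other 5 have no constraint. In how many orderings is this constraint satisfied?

Inclusion-exclusion on the 5 forbidden self-matches:
Σ_{j=0}^{5} (-1)^j C(5,j)(10-j)!
= C(5,0)·10! - C(5,1)·9! + C(5,2)·8! - C(5,3)·7! + C(5,4)·6! - C(5,5)·5!
= 3628800 - 1814400 + 403200 - 50400 + 3600 - 120
= 2170680

2170680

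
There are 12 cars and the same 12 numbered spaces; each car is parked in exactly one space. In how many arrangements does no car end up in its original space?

Recurrence: !12 = 11·(!11 + !10).
!12 = 11·(14684570 + 1334961) = 11·16019531 = 176214841

176214841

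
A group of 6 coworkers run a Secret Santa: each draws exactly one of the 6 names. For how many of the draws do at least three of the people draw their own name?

Sum C(6,i)·!(6-i) for i = 3..6:
  i=3: C(6,3)·!3 = 20·2 = 40
  i=4: C(6,4)·!2 = 15·1 = 15
  i=5: C(6,5)·!1 = 6·0 = 0
  i=6: C(6,6)·!0 = 1·1 = 1
Total = 56.

56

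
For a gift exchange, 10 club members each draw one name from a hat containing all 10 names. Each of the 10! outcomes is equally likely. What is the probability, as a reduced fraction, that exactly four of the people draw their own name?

Favorable outcomes: C(10,4)·!6 = 210·265 = 55650.
Total outcomes: 10! = 3628800.
Probability = 55650/3628800 = 53/3456.

53/3456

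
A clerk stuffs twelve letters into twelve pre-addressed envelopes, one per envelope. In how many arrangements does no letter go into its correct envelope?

176214841

The subfactorial !12 = [12!/e] (nearest integer).
12! = 479001600, and 479001600/e ≈ 176214840.93, so !12 = 176214841.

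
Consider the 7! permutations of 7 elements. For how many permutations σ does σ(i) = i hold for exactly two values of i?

Pick the 2 fixed positions: C(7,2) = 21 ways.
The remaining 5 must be deranged: !5 = 44.
Total: 21 × 44 = 924.

924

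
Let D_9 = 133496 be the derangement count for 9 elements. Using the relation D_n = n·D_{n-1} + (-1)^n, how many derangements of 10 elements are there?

1334961

D_10 = 10·133496 + 1 = 1334961.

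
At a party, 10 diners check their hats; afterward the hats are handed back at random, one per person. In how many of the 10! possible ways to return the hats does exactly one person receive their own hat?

1334960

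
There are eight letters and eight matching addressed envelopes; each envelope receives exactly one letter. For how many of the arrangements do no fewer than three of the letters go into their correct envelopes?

Sum C(8,i)·!(8-i) for i = 3..8:
  i=3: C(8,3)·!5 = 56·44 = 2464
  i=4: C(8,4)·!4 = 70·9 = 630
  i=5: C(8,5)·!3 = 56·2 = 112
  i=6: C(8,6)·!2 = 28·1 = 28
  i=7: C(8,7)·!1 = 8·0 = 0
  i=8: C(8,8)·!0 = 1·1 = 1
Total = 3235.

3235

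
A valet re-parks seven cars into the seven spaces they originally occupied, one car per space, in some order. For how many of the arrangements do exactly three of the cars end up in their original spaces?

315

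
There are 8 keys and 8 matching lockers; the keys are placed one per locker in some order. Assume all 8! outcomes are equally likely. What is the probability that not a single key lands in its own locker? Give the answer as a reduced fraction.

2119/5760

Favorable outcomes: !8 = 14833.
Total outcomes: 8! = 40320.
Probability = 14833/40320 = 2119/5760.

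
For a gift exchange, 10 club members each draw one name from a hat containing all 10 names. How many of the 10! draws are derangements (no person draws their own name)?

The number of derangements of 10 is !10 = Σ_{k=0}^{10} (-1)^k·10!/k!
= 10! - 10!/1! + 10!/2! - 10!/3! + 10!/4! - 10!/5! + 10!/6! - 10!/7! + 10!/8! - 10!/9! + 10!/10!
= 3628800 - 3628800 + 1814400 - 604800 + 151200 - 30240 + 5040 - 720 + 90 - 10 + 1
= 1334961

1334961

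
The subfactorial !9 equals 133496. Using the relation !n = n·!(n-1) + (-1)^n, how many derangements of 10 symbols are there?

1334961

!10 = 10·133496 + 1 = 1334961.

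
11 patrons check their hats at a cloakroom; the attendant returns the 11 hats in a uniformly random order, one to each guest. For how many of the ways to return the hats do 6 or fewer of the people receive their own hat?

39913444

# with exactly i fixed is C(11,i)·!(11-i); sum over i=0..6:
  i=0: C(11,0)·!11 = 1·14684570 = 14684570
  i=1: C(11,1)·!10 = 11·1334961 = 14684571
  i=2: C(11,2)·!9 = 55·133496 = 7342280
  i=3: C(11,3)·!8 = 165·14833 = 2447445
  i=4: C(11,4)·!7 = 330·1854 = 611820
  i=5: C(11,5)·!6 = 462·265 = 122430
  i=6: C(11,6)·!5 = 462·44 = 20328
Total = 39913444.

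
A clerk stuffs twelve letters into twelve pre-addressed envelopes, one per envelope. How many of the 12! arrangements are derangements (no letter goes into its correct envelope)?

176214841

By inclusion-exclusion, !12 = Σ (-1)^k · 12!/k! for k=0..12
= 12! - 12!/1! + 12!/2! - 12!/3! + 12!/4! - 12!/5! + 12!/6! - 12!/7! + 12!/8! - 12!/9! + 12!/10! - 12!/11! + 12!/12!
= 479001600 - 479001600 + 239500800 - 79833600 + 19958400 - 3991680 + 665280 - 95040 + 11880 - 1320 + 132 - 12 + 1
= 176214841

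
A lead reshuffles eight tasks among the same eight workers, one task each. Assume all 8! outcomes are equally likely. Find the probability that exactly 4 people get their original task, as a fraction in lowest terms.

1/64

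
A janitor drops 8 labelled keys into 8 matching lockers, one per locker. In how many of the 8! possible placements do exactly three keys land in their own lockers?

Choose which 3 of the 8 are fixed: C(8,3) = 56.
The remaining 5 must be deranged: !5 = 44.
Total: 56 × 44 = 2464.

2464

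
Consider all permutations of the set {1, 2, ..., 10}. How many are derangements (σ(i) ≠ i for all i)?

1334961

The subfactorial !10 = [10!/e] (nearest integer).
10! = 3628800, and 3628800/e ≈ 1334960.92, so !10 = 1334961.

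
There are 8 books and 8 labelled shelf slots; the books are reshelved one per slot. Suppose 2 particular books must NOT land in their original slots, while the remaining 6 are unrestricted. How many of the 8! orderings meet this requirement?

30960

Inclusion-exclusion on the 2 forbidden self-matches:
Σ_{j=0}^{2} (-1)^j C(2,j)(8-j)!
= C(2,0)·8! - C(2,1)·7! + C(2,2)·6!
= 40320 - 10080 + 720
= 30960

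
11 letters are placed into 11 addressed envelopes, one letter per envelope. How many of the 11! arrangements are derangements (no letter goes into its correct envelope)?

Use !n = n·!(n-1) + (-1)^n.
!11 = 11·1334961 - 1 = 14684570

14684570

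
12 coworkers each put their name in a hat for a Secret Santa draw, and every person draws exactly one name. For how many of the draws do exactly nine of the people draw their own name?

440

Choose which 9 of the 12 are fixed: C(12,9) = 220.
The remaining 3 must be deranged: !3 = 2.
Total: 220 × 2 = 440.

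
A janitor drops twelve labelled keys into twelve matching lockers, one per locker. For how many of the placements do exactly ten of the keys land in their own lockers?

66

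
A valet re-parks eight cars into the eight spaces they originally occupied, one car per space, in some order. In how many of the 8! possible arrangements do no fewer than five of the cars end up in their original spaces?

141

# with exactly i fixed is C(8,i)·!(8-i); sum over i=5..8:
  i=5: C(8,5)·!3 = 56·2 = 112
  i=6: C(8,6)·!2 = 28·1 = 28
  i=7: C(8,7)·!1 = 8·0 = 0
  i=8: C(8,8)·!0 = 1·1 = 1
Total = 141.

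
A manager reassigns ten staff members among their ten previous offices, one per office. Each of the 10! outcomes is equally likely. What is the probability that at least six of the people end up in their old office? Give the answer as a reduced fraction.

17/28350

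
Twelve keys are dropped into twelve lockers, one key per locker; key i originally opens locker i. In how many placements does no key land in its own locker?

176214841

!12 = 12! · Σ_{k=0}^{12} (-1)^k/k!
= 12! - 12!/1! + 12!/2! - 12!/3! + 12!/4! - 12!/5! + 12!/6! - 12!/7! + 12!/8! - 12!/9! + 12!/10! - 12!/11! + 12!/12!
= 479001600 - 479001600 + 239500800 - 79833600 + 19958400 - 3991680 + 665280 - 95040 + 11880 - 1320 + 132 - 12 + 1
= 176214841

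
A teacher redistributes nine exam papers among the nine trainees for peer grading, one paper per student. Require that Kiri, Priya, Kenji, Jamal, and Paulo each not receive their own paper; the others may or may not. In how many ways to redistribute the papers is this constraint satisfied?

Let A_j be the event that the j-th constrained one is fixed. By inclusion-exclusion over the 5 events:
Σ_{j=0}^{5} (-1)^j C(5,j)(9-j)!
= C(5,0)·9! - C(5,1)·8! + C(5,2)·7! - C(5,3)·6! + C(5,4)·5! - C(5,5)·4!
= 362880 - 201600 + 50400 - 7200 + 600 - 24
= 205056

205056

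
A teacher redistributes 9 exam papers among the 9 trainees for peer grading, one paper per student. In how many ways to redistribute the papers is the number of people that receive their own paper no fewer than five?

1339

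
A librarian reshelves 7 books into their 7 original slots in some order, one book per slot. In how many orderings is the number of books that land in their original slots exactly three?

Choose which 3 of the 7 are fixed: C(7,3) = 35.
The remaining 4 must be deranged: !4 = 9.
Total: 35 × 9 = 315.

315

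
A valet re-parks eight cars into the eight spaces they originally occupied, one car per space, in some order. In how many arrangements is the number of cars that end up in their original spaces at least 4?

Sum C(8,i)·!(8-i) for i = 4..8:
  i=4: C(8,4)·!4 = 70·9 = 630
  i=5: C(8,5)·!3 = 56·2 = 112
  i=6: C(8,6)·!2 = 28·1 = 28
  i=7: C(8,7)·!1 = 8·0 = 0
  i=8: C(8,8)·!0 = 1·1 = 1
Total = 771.

771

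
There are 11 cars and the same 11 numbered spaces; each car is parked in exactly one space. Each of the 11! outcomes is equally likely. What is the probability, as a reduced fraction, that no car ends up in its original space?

Favorable outcomes: !11 = 14684570.
Total outcomes: 11! = 39916800.
Probability = 14684570/39916800 = 1468457/3991680.

1468457/3991680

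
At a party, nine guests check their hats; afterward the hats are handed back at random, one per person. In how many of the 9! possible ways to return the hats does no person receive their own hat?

Use !n = n·!(n-1) + (-1)^n.
!9 = 9·14833 - 1 = 133496

133496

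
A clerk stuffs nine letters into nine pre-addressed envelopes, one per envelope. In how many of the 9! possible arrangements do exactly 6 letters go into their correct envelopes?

168

Choose which 6 of the 9 are fixed: C(9,6) = 84.
The other 3 form a derangement: !3 = 2.
Total: 84 × 2 = 168.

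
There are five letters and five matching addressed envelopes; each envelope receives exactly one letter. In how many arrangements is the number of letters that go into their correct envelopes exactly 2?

Pick the 2 fixed positions: C(5,2) = 10 ways.
The remaining 3 must be deranged: !3 = 2.
Total: 10 × 2 = 20.

20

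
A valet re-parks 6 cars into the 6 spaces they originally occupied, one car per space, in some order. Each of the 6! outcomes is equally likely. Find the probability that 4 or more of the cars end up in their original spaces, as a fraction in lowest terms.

1/45

Favorable outcomes: Σ_{i≥4} C(6,i)·!(6-i) = 15·1 + 6·0 + 1·1 = 16.
Total outcomes: 6! = 720.
Probability = 16/720 = 1/45.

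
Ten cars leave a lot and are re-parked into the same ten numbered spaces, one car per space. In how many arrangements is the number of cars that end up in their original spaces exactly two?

667485

Choose which 2 of the 10 are fixed: C(10,2) = 45.
The other 8 form a derangement: !8 = 14833.
Total: 45 × 14833 = 667485.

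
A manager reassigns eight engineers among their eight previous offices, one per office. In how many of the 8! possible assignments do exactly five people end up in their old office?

112

Pick the 5 fixed positions: C(8,5) = 56 ways.
The other 3 form a derangement: !3 = 2.
Total: 56 × 2 = 112.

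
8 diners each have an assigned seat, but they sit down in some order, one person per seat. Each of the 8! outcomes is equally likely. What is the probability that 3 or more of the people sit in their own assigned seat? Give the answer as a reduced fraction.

647/8064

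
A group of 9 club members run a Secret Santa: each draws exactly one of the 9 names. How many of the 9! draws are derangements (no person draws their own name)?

133496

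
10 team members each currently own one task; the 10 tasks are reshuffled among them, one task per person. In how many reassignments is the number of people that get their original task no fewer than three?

291394

Sum C(10,i)·!(10-i) for i = 3..10:
  i=3: C(10,3)·!7 = 120·1854 = 222480
  i=4: C(10,4)·!6 = 210·265 = 55650
  i=5: C(10,5)·!5 = 252·44 = 11088
  i=6: C(10,6)·!4 = 210·9 = 1890
  i=7: C(10,7)·!3 = 120·2 = 240
  i=8: C(10,8)·!2 = 45·1 = 45
  i=9: C(10,9)·!1 = 10·0 = 0
  i=10: C(10,10)·!0 = 1·1 = 1
Total = 291394.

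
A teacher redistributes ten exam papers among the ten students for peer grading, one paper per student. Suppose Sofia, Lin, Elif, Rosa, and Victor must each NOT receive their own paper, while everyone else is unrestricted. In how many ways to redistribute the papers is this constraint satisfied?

2170680

Inclusion-exclusion on the 5 forbidden self-matches:
Σ_{j=0}^{5} (-1)^j C(5,j)(10-j)!
= C(5,0)·10! - C(5,1)·9! + C(5,2)·8! - C(5,3)·7! + C(5,4)·6! - C(5,5)·5!
= 3628800 - 1814400 + 403200 - 50400 + 3600 - 120
= 2170680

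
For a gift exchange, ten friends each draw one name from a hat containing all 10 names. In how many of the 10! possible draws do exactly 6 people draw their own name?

Choose which 6 of the 10 are fixed: C(10,6) = 210.
The remaining 4 must be deranged: !4 = 9.
Total: 210 × 9 = 1890.

1890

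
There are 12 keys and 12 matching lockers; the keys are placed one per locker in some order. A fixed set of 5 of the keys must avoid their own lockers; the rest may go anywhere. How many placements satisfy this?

312273360

Let A_j be the event that the j-th constrained one is fixed. By inclusion-exclusion over the 5 events:
Σ_{j=0}^{5} (-1)^j C(5,j)(12-j)!
= C(5,0)·12! - C(5,1)·11! + C(5,2)·10! - C(5,3)·9! + C(5,4)·8! - C(5,5)·7!
= 479001600 - 199584000 + 36288000 - 3628800 + 201600 - 5040
= 312273360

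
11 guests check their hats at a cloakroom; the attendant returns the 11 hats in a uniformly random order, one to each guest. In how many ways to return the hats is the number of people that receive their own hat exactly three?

2447445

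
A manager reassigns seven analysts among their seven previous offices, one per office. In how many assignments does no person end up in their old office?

1854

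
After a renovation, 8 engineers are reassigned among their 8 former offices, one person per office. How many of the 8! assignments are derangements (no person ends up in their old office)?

14833

!8 = 8! · Σ_{k=0}^{8} (-1)^k/k!
= 8! - 8!/1! + 8!/2! - 8!/3! + 8!/4! - 8!/5! + 8!/6! - 8!/7! + 8!/8!
= 40320 - 40320 + 20160 - 6720 + 1680 - 336 + 56 - 8 + 1
= 14833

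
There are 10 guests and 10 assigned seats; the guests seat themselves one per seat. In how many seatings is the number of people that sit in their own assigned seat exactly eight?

45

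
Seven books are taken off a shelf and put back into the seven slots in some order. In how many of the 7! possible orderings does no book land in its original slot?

1854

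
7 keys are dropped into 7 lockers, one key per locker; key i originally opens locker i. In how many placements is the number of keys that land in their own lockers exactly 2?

924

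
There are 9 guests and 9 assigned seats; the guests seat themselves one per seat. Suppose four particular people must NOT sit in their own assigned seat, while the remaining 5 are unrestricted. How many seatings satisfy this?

229080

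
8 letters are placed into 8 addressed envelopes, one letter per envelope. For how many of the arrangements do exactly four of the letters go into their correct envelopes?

630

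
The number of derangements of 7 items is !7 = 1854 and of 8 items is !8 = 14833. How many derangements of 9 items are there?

133496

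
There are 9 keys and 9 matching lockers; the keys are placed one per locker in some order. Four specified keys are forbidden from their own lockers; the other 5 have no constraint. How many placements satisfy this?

Inclusion-exclusion on the 4 forbidden self-matches:
Σ_{j=0}^{4} (-1)^j C(4,j)(9-j)!
= C(4,0)·9! - C(4,1)·8! + C(4,2)·7! - C(4,3)·6! + C(4,4)·5!
= 362880 - 161280 + 30240 - 2880 + 120
= 229080

229080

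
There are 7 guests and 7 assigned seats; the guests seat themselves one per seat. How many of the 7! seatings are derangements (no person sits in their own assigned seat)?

1854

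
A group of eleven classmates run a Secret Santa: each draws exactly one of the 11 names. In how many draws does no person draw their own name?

14684570

!11 = 11! · Σ_{k=0}^{11} (-1)^k/k!
= 11! - 11!/1! + 11!/2! - 11!/3! + 11!/4! - 11!/5! + 11!/6! - 11!/7! + 11!/8! - 11!/9! + 11!/10! - 11!/11!
= 39916800 - 39916800 + 19958400 - 6652800 + 1663200 - 332640 + 55440 - 7920 + 990 - 110 + 11 - 1
= 14684570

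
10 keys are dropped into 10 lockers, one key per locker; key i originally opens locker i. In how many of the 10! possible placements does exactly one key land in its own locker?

Choose which one of the 10 is fixed: C(10,1) = 10.
The other 9 form a derangement: !9 = 133496.
Total: 10 × 133496 = 1334960.

1334960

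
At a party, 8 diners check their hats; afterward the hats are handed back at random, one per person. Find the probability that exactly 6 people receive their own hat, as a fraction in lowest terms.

1/1440

Favorable outcomes: C(8,6)·!2 = 28·1 = 28.
Total outcomes: 8! = 40320.
Probability = 28/40320 = 1/1440.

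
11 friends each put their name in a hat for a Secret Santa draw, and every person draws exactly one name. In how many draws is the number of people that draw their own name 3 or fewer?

39158866

# with exactly i fixed is C(11,i)·!(11-i); sum over i=0..3:
  i=0: C(11,0)·!11 = 1·14684570 = 14684570
  i=1: C(11,1)·!10 = 11·1334961 = 14684571
  i=2: C(11,2)·!9 = 55·133496 = 7342280
  i=3: C(11,3)·!8 = 165·14833 = 2447445
Total = 39158866.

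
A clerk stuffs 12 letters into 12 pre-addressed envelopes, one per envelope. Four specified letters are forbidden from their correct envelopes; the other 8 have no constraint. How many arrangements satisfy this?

339696000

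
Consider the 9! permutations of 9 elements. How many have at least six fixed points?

205

# with exactly i fixed is C(9,i)·!(9-i); sum over i=6..9:
  i=6: C(9,6)·!3 = 84·2 = 168
  i=7: C(9,7)·!2 = 36·1 = 36
  i=8: C(9,8)·!1 = 9·0 = 0
  i=9: C(9,9)·!0 = 1·1 = 1
Total = 205.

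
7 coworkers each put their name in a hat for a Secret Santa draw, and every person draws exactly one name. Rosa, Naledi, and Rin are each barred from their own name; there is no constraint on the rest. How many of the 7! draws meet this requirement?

3216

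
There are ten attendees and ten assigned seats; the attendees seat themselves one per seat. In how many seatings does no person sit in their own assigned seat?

Use !n = n·!(n-1) + (-1)^n.
!10 = 10·133496 + 1 = 1334961

1334961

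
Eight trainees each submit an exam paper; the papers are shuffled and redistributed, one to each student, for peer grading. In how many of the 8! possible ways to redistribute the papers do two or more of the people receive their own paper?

Sum C(8,i)·!(8-i) for i = 2..8:
  i=2: C(8,2)·!6 = 28·265 = 7420
  i=3: C(8,3)·!5 = 56·44 = 2464
  i=4: C(8,4)·!4 = 70·9 = 630
  i=5: C(8,5)·!3 = 56·2 = 112
  i=6: C(8,6)·!2 = 28·1 = 28
  i=7: C(8,7)·!1 = 8·0 = 0
  i=8: C(8,8)·!0 = 1·1 = 1
Total = 10655.

10655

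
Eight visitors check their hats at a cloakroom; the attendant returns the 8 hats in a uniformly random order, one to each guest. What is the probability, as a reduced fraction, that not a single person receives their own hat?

2119/5760

Favorable outcomes: !8 = 14833.
Total outcomes: 8! = 40320.
Probability = 14833/40320 = 2119/5760.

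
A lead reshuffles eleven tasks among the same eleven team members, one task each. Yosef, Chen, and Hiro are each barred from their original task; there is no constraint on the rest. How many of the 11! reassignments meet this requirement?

30078720

Inclusion-exclusion on the 3 forbidden self-matches:
Σ_{j=0}^{3} (-1)^j C(3,j)(11-j)!
= C(3,0)·11! - C(3,1)·10! + C(3,2)·9! - C(3,3)·8!
= 39916800 - 10886400 + 1088640 - 40320
= 30078720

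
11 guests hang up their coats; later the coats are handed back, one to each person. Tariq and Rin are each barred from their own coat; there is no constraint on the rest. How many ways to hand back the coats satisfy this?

33022080

Let A_j be the event that the j-th constrained one is fixed. By inclusion-exclusion over the 2 events:
Σ_{j=0}^{2} (-1)^j C(2,j)(11-j)!
= C(2,0)·11! - C(2,1)·10! + C(2,2)·9!
= 39916800 - 7257600 + 362880
= 33022080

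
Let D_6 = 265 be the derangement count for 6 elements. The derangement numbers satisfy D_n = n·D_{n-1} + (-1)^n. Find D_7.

1854

D_7 = 7·265 - 1 = 1854.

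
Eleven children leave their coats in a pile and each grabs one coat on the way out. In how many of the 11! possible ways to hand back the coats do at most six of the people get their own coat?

39913444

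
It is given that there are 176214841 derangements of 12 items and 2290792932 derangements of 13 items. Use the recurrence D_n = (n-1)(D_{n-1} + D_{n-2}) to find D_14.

D_14 = (14-1)·(D_13 + D_12) = 13·(2290792932 + 176214841) = 13·2467007773 = 32071101049.

32071101049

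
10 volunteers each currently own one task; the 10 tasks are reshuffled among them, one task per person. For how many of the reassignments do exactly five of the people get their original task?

Choose which 5 of the 10 are fixed: C(10,5) = 252.
The other 5 form a derangement: !5 = 44.
Total: 252 × 44 = 11088.

11088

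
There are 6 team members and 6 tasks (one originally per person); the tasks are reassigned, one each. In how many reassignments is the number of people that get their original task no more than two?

Sum C(6,i)·!(6-i) for i = 0..2:
  i=0: C(6,0)·!6 = 1·265 = 265
  i=1: C(6,1)·!5 = 6·44 = 264
  i=2: C(6,2)·!4 = 15·9 = 135
Total = 664.

664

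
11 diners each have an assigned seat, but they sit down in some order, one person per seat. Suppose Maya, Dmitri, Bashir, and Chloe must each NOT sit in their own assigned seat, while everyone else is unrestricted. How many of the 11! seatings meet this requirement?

Let A_j be the event that the j-th constrained one is fixed. By inclusion-exclusion over the 4 events:
Σ_{j=0}^{4} (-1)^j C(4,j)(11-j)!
= C(4,0)·11! - C(4,1)·10! + C(4,2)·9! - C(4,3)·8! + C(4,4)·7!
= 39916800 - 14515200 + 2177280 - 161280 + 5040
= 27422640

27422640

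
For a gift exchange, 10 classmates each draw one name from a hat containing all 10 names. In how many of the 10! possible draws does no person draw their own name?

1334961

The number of derangements of 10 is !10 = Σ_{k=0}^{10} (-1)^k·10!/k!
= 10! - 10!/1! + 10!/2! - 10!/3! + 10!/4! - 10!/5! + 10!/6! - 10!/7! + 10!/8! - 10!/9! + 10!/10!
= 3628800 - 3628800 + 1814400 - 604800 + 151200 - 30240 + 5040 - 720 + 90 - 10 + 1
= 1334961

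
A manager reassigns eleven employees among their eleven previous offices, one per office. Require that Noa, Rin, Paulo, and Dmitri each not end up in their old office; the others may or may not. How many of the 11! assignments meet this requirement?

27422640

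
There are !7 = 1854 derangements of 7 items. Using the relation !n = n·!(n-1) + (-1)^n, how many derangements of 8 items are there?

14833

!8 = 8·1854 + 1 = 14833.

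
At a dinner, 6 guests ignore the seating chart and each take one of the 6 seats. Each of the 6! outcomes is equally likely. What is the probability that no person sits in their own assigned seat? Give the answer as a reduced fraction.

53/144

Favorable outcomes: !6 = 265.
Total outcomes: 6! = 720.
Probability = 265/720 = 53/144.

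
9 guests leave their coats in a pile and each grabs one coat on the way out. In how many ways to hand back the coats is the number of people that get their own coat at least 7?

37

# with exactly i fixed is C(9,i)·!(9-i); sum over i=7..9:
  i=7: C(9,7)·!2 = 36·1 = 36
  i=8: C(9,8)·!1 = 9·0 = 0
  i=9: C(9,9)·!0 = 1·1 = 1
Total = 37.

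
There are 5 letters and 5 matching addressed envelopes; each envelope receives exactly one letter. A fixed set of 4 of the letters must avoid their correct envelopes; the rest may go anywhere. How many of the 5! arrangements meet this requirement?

Inclusion-exclusion on the 4 forbidden self-matches:
Σ_{j=0}^{4} (-1)^j C(4,j)(5-j)!
= C(4,0)·5! - C(4,1)·4! + C(4,2)·3! - C(4,3)·2! + C(4,4)·1!
= 120 - 96 + 36 - 8 + 1
= 53

53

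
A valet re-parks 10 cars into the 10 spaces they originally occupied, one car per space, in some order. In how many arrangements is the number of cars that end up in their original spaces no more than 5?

Sum C(10,i)·!(10-i) for i = 0..5:
  i=0: C(10,0)·!10 = 1·1334961 = 1334961
  i=1: C(10,1)·!9 = 10·133496 = 1334960
  i=2: C(10,2)·!8 = 45·14833 = 667485
  i=3: C(10,3)·!7 = 120·1854 = 222480
  i=4: C(10,4)·!6 = 210·265 = 55650
  i=5: C(10,5)·!5 = 252·44 = 11088
Total = 3626624.

3626624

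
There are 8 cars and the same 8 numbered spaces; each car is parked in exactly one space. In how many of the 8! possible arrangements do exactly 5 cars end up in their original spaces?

112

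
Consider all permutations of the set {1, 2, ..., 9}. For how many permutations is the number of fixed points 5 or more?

# with exactly i fixed is C(9,i)·!(9-i); sum over i=5..9:
  i=5: C(9,5)·!4 = 126·9 = 1134
  i=6: C(9,6)·!3 = 84·2 = 168
  i=7: C(9,7)·!2 = 36·1 = 36
  i=8: C(9,8)·!1 = 9·0 = 0
  i=9: C(9,9)·!0 = 1·1 = 1
Total = 1339.

1339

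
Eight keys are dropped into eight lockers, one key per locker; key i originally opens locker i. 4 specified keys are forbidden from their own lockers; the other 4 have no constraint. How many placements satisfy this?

24024

Let A_j be the event that the j-th constrained one is fixed. By inclusion-exclusion over the 4 events:
Σ_{j=0}^{4} (-1)^j C(4,j)(8-j)!
= C(4,0)·8! - C(4,1)·7! + C(4,2)·6! - C(4,3)·5! + C(4,4)·4!
= 40320 - 20160 + 4320 - 480 + 24
= 24024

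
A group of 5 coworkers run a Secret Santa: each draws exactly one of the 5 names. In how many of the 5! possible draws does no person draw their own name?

44

The subfactorial !5 = [5!/e] (nearest integer).
5! = 120, and 120/e ≈ 44.15, so !5 = 44.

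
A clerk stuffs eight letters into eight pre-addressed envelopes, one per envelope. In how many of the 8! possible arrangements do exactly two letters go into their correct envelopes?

Choose which 2 of the 8 are fixed: C(8,2) = 28.
The remaining 6 must be deranged: !6 = 265.
Total: 28 × 265 = 7420.

7420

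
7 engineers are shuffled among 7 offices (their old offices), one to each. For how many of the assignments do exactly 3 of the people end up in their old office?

315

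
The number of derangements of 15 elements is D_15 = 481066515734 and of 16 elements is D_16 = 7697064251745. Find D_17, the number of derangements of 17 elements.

D_17 = (17-1)·(D_16 + D_15) = 16·(7697064251745 + 481066515734) = 16·8178130767479 = 130850092279664.

130850092279664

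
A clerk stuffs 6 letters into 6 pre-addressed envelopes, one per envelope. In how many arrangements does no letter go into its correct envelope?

Recurrence: !6 = 5·(!5 + !4).
!6 = 5·(44 + 9) = 5·53 = 265

265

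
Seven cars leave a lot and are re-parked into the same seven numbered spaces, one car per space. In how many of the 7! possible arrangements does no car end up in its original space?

1854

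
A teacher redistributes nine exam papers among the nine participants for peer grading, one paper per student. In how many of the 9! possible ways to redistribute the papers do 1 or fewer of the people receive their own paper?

266993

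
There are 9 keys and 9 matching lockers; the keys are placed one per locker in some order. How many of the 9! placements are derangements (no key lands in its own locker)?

!9 is the nearest integer to 9!/e.
9! = 362880, and 362880/e ≈ 133496.09, so !9 = 133496.

133496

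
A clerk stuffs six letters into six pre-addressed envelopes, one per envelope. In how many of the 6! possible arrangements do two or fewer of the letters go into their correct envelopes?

# with exactly i fixed is C(6,i)·!(6-i); sum over i=0..2:
  i=0: C(6,0)·!6 = 1·265 = 265
  i=1: C(6,1)·!5 = 6·44 = 264
  i=2: C(6,2)·!4 = 15·9 = 135
Total = 664.

664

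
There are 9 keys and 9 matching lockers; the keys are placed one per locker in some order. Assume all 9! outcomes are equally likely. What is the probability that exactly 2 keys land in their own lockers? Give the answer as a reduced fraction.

Favorable outcomes: C(9,2)·!7 = 36·1854 = 66744.
Total outcomes: 9! = 362880.
Probability = 66744/362880 = 103/560.

103/560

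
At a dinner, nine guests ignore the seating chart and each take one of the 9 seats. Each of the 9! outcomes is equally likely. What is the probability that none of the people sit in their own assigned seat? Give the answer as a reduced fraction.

Favorable outcomes: !9 = 133496.
Total outcomes: 9! = 362880.
Probability = 133496/362880 = 16687/45360.

16687/45360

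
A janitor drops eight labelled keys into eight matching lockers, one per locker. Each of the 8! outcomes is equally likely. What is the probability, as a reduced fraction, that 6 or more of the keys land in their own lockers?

29/40320

Favorable outcomes: Σ_{i≥6} C(8,i)·!(8-i) = 28·1 + 8·0 + 1·1 = 29.
Total outcomes: 8! = 40320.
Probability = 29/40320 = 29/40320.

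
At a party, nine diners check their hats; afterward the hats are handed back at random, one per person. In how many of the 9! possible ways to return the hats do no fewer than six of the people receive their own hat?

205

# with exactly i fixed is C(9,i)·!(9-i); sum over i=6..9:
  i=6: C(9,6)·!3 = 84·2 = 168
  i=7: C(9,7)·!2 = 36·1 = 36
  i=8: C(9,8)·!1 = 9·0 = 0
  i=9: C(9,9)·!0 = 1·1 = 1
Total = 205.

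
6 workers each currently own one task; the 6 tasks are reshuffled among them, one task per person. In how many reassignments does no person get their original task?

265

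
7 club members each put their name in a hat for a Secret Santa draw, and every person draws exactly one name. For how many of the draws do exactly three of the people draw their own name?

315

Choose which 3 of the 7 are fixed: C(7,3) = 35.
The other 4 form a derangement: !4 = 9.
Total: 35 × 9 = 315.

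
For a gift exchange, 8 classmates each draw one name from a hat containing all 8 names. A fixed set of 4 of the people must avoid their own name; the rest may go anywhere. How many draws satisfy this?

Inclusion-exclusion on the 4 forbidden self-matches:
Σ_{j=0}^{4} (-1)^j C(4,j)(8-j)!
= C(4,0)·8! - C(4,1)·7! + C(4,2)·6! - C(4,3)·5! + C(4,4)·4!
= 40320 - 20160 + 4320 - 480 + 24
= 24024

24024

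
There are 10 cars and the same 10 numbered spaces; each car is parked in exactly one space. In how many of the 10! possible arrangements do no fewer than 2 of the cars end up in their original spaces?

958879

# with exactly i fixed is C(10,i)·!(10-i); sum over i=2..10:
  i=2: C(10,2)·!8 = 45·14833 = 667485
  i=3: C(10,3)·!7 = 120·1854 = 222480
  i=4: C(10,4)·!6 = 210·265 = 55650
  i=5: C(10,5)·!5 = 252·44 = 11088
  i=6: C(10,6)·!4 = 210·9 = 1890
  i=7: C(10,7)·!3 = 120·2 = 240
  i=8: C(10,8)·!2 = 45·1 = 45
  i=9: C(10,9)·!1 = 10·0 = 0
  i=10: C(10,10)·!0 = 1·1 = 1
Total = 958879.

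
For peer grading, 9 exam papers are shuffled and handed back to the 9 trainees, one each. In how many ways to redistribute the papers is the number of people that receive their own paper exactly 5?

Pick the 5 fixed positions: C(9,5) = 126 ways.
The remaining 4 must be deranged: !4 = 9.
Total: 126 × 9 = 1134.

1134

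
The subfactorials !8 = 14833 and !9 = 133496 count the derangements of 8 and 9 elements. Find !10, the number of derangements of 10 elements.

1334961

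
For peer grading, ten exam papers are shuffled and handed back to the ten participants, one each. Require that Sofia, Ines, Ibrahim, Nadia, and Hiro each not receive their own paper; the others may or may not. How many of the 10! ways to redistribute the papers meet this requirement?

Inclusion-exclusion on the 5 forbidden self-matches:
Σ_{j=0}^{5} (-1)^j C(5,j)(10-j)!
= C(5,0)·10! - C(5,1)·9! + C(5,2)·8! - C(5,3)·7! + C(5,4)·6! - C(5,5)·5!
= 3628800 - 1814400 + 403200 - 50400 + 3600 - 120
= 2170680

2170680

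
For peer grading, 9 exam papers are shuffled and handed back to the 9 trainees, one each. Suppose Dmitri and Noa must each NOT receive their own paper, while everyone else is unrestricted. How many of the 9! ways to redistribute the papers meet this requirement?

287280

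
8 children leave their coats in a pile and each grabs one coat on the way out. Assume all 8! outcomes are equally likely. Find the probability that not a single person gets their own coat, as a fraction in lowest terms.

2119/5760

Favorable outcomes: !8 = 14833.
Total outcomes: 8! = 40320.
Probability = 14833/40320 = 2119/5760.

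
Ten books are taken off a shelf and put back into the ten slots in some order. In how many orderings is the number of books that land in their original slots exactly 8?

Choose which 8 of the 10 are fixed: C(10,8) = 45.
The remaining 2 must be deranged: !2 = 1.
Total: 45 × 1 = 45.

45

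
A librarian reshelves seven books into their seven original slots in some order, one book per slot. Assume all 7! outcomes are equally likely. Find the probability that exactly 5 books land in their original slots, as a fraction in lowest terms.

1/240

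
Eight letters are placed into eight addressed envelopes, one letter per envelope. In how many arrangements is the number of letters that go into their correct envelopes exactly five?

Choose which 5 of the 8 are fixed: C(8,5) = 56.
The other 3 form a derangement: !3 = 2.
Total: 56 × 2 = 112.

112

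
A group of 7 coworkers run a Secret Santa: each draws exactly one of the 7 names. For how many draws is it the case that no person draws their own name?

1854

By inclusion-exclusion, !7 = Σ (-1)^k · 7!/k! for k=0..7
= 7! - 7!/1! + 7!/2! - 7!/3! + 7!/4! - 7!/5! + 7!/6! - 7!/7!
= 5040 - 5040 + 2520 - 840 + 210 - 42 + 7 - 1
= 1854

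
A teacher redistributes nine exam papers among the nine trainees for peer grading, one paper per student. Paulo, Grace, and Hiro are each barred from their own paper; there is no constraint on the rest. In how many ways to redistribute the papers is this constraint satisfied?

256320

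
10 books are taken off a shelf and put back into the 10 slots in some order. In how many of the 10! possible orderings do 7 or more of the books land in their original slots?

286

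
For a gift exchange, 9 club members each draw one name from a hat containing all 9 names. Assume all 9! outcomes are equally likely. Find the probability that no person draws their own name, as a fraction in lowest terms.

16687/45360

Favorable outcomes: !9 = 133496.
Total outcomes: 9! = 362880.
Probability = 133496/362880 = 16687/45360.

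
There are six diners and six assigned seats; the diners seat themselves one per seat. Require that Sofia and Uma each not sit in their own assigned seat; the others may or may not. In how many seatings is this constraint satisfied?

504

Inclusion-exclusion on the 2 forbidden self-matches:
Σ_{j=0}^{2} (-1)^j C(2,j)(6-j)!
= C(2,0)·6! - C(2,1)·5! + C(2,2)·4!
= 720 - 240 + 24
= 504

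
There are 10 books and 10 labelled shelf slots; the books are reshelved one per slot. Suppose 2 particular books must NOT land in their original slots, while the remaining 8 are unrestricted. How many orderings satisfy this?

2943360

Let A_j be the event that the j-th constrained one is fixed. By inclusion-exclusion over the 2 events:
Σ_{j=0}^{2} (-1)^j C(2,j)(10-j)!
= C(2,0)·10! - C(2,1)·9! + C(2,2)·8!
= 3628800 - 725760 + 40320
= 2943360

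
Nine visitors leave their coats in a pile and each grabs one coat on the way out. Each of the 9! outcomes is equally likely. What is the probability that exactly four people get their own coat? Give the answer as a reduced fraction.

11/720

Favorable outcomes: C(9,4)·!5 = 126·44 = 5544.
Total outcomes: 9! = 362880.
Probability = 5544/362880 = 11/720.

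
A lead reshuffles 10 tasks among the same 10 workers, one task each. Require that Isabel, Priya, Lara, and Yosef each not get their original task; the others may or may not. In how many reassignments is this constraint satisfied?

Inclusion-exclusion on the 4 forbidden self-matches:
Σ_{j=0}^{4} (-1)^j C(4,j)(10-j)!
= C(4,0)·10! - C(4,1)·9! + C(4,2)·8! - C(4,3)·7! + C(4,4)·6!
= 3628800 - 1451520 + 241920 - 20160 + 720
= 2399760

2399760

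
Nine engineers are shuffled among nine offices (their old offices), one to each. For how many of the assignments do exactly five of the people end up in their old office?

Choose which 5 of the 9 are fixed: C(9,5) = 126.
The other 4 form a derangement: !4 = 9.
Total: 126 × 9 = 1134.

1134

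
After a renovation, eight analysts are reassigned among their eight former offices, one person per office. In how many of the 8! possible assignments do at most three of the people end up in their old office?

39549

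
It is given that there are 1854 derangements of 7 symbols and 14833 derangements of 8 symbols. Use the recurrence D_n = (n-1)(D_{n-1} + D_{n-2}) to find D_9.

D_9 = (9-1)·(D_8 + D_7) = 8·(14833 + 1854) = 8·16687 = 133496.

133496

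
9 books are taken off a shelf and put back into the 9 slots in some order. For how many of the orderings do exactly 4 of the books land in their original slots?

Choose which 4 of the 9 are fixed: C(9,4) = 126.
The other 5 form a derangement: !5 = 44.
Total: 126 × 44 = 5544.

5544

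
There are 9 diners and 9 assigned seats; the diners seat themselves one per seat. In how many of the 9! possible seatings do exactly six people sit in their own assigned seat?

Pick the 6 fixed positions: C(9,6) = 84 ways.
The remaining 3 must be deranged: !3 = 2.
Total: 84 × 2 = 168.

168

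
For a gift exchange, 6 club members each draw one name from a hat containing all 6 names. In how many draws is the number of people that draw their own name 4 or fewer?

719

Sum C(6,i)·!(6-i) for i = 0..4:
  i=0: C(6,0)·!6 = 1·265 = 265
  i=1: C(6,1)·!5 = 6·44 = 264
  i=2: C(6,2)·!4 = 15·9 = 135
  i=3: C(6,3)·!3 = 20·2 = 40
  i=4: C(6,4)·!2 = 15·1 = 15
Total = 719.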